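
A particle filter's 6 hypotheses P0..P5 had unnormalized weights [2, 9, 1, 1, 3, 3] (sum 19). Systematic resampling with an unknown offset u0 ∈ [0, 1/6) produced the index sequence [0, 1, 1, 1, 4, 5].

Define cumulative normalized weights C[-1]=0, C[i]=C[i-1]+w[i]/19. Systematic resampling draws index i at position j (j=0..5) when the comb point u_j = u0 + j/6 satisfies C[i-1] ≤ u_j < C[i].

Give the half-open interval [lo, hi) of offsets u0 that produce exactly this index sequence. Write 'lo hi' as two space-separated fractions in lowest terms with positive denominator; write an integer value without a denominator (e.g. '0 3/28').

C = [2/19, 11/19, 12/19, 13/19, 16/19, 1]
j=0 picked index 0: u0 ∈ [0, 2/19)
j=1 picked index 1: u0 ∈ [-7/114, 47/114)
j=2 picked index 1: u0 ∈ [-13/57, 14/57)
j=3 picked index 1: u0 ∈ [-15/38, 3/38)
j=4 picked index 4: u0 ∈ [1/57, 10/57)
j=5 picked index 5: u0 ∈ [1/114, 1/6)
intersection: [1/57, 3/38)

1/57 3/38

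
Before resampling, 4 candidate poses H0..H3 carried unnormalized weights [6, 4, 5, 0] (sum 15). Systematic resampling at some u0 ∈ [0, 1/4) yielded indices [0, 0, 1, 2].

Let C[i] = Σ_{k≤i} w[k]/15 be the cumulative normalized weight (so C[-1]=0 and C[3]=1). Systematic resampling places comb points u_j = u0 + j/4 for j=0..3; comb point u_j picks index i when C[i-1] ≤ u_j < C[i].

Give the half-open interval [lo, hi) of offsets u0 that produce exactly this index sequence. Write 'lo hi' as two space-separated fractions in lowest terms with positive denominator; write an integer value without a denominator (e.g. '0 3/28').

C = [2/5, 2/3, 1, 1]
j=0 picked index 0: u0 ∈ [0, 2/5)
j=1 picked index 0: u0 ∈ [-1/4, 3/20)
j=2 picked index 1: u0 ∈ [-1/10, 1/6)
j=3 picked index 2: u0 ∈ [-1/12, 1/4)
intersection: [0, 3/20)

0 3/20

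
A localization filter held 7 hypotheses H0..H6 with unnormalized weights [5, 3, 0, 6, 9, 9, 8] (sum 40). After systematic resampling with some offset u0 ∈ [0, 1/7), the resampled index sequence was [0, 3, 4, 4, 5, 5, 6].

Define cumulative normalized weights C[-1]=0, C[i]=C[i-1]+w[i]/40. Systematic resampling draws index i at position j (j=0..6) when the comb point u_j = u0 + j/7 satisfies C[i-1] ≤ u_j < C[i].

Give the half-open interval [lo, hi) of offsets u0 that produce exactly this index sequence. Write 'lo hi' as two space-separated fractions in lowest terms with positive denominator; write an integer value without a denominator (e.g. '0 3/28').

C = [1/8, 1/5, 1/5, 7/20, 23/40, 4/5, 1]
j=0 picked index 0: u0 ∈ [0, 1/8)
j=1 picked index 3: u0 ∈ [2/35, 29/140)
j=2 picked index 4: u0 ∈ [9/140, 81/280)
j=3 picked index 4: u0 ∈ [-11/140, 41/280)
j=4 picked index 5: u0 ∈ [1/280, 8/35)
j=5 picked index 5: u0 ∈ [-39/280, 3/35)
j=6 picked index 6: u0 ∈ [-2/35, 1/7)
intersection: [9/140, 3/35)

9/140 3/35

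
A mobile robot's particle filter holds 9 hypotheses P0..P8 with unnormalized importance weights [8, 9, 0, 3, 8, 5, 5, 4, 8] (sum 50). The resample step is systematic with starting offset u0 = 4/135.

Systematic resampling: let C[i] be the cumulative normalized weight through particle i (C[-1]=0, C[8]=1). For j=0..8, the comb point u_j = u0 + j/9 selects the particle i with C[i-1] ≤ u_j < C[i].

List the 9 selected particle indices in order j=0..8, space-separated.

0 0 1 3 4 5 6 7 8

C = [4/25, 17/50, 17/50, 2/5, 14/25, 33/50, 19/25, 21/25, 1]
j=0: u_0=4/135 ∈ [0, 4/25) → index 0
j=1: u_1=19/135 ∈ [0, 4/25) → index 0
j=2: u_2=34/135 ∈ [4/25, 17/50) → index 1
j=3: u_3=49/135 ∈ [17/50, 2/5) → index 3
j=4: u_4=64/135 ∈ [2/5, 14/25) → index 4
j=5: u_5=79/135 ∈ [14/25, 33/50) → index 5
j=6: u_6=94/135 ∈ [33/50, 19/25) → index 6
j=7: u_7=109/135 ∈ [19/25, 21/25) → index 7
j=8: u_8=124/135 ∈ [21/25, 1) → index 8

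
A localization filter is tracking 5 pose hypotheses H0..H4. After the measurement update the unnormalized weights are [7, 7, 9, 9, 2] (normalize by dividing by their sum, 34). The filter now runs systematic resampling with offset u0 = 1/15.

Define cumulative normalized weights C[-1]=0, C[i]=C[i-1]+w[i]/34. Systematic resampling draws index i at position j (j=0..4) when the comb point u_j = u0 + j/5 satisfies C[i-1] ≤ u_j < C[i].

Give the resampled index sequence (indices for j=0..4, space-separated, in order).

C = [7/34, 7/17, 23/34, 16/17, 1]
j=0: u_0=1/15 ∈ [0, 7/34) → index 0
j=1: u_1=4/15 ∈ [7/34, 7/17) → index 1
j=2: u_2=7/15 ∈ [7/17, 23/34) → index 2
j=3: u_3=2/3 ∈ [7/17, 23/34) → index 2
j=4: u_4=13/15 ∈ [23/34, 16/17) → index 3

0 1 2 2 3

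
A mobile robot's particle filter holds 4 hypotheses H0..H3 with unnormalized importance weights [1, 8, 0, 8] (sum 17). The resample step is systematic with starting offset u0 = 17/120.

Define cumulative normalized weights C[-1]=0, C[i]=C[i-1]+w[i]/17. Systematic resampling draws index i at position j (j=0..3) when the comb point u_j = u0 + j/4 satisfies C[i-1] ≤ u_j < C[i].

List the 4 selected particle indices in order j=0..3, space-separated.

1 1 3 3

C = [1/17, 9/17, 9/17, 1]
j=0: u_0=17/120 ∈ [1/17, 9/17) → index 1
j=1: u_1=47/120 ∈ [1/17, 9/17) → index 1
j=2: u_2=77/120 ∈ [9/17, 1) → index 3
j=3: u_3=107/120 ∈ [9/17, 1) → index 3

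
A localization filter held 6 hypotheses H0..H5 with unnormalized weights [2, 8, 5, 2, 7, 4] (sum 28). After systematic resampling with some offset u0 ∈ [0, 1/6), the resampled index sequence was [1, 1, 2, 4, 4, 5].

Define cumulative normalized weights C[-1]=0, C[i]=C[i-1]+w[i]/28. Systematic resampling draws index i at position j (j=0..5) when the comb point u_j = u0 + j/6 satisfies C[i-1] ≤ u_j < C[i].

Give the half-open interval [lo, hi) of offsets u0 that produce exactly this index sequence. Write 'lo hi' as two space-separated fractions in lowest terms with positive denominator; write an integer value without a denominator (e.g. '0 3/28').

3/28 1/6

C = [1/14, 5/14, 15/28, 17/28, 6/7, 1]
j=0 picked index 1: u0 ∈ [1/14, 5/14)
j=1 picked index 1: u0 ∈ [-2/21, 4/21)
j=2 picked index 2: u0 ∈ [1/42, 17/84)
j=3 picked index 4: u0 ∈ [3/28, 5/14)
j=4 picked index 4: u0 ∈ [-5/84, 4/21)
j=5 picked index 5: u0 ∈ [1/42, 1/6)
intersection: [3/28, 1/6)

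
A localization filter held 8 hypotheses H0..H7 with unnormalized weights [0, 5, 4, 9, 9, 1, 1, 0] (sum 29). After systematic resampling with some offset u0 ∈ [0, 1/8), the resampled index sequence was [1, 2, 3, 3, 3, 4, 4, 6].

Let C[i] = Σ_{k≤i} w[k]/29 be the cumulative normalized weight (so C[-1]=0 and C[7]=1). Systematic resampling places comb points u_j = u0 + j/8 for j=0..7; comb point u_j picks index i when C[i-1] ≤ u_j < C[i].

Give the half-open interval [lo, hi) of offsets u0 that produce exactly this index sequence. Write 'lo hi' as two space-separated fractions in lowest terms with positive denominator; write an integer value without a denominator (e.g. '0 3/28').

21/232 7/58

C = [0, 5/29, 9/29, 18/29, 27/29, 28/29, 1, 1]
j=0 picked index 1: u0 ∈ [0, 5/29)
j=1 picked index 2: u0 ∈ [11/232, 43/232)
j=2 picked index 3: u0 ∈ [7/116, 43/116)
j=3 picked index 3: u0 ∈ [-15/232, 57/232)
j=4 picked index 3: u0 ∈ [-11/58, 7/58)
j=5 picked index 4: u0 ∈ [-1/232, 71/232)
j=6 picked index 4: u0 ∈ [-15/116, 21/116)
j=7 picked index 6: u0 ∈ [21/232, 1/8)
intersection: [21/232, 7/58)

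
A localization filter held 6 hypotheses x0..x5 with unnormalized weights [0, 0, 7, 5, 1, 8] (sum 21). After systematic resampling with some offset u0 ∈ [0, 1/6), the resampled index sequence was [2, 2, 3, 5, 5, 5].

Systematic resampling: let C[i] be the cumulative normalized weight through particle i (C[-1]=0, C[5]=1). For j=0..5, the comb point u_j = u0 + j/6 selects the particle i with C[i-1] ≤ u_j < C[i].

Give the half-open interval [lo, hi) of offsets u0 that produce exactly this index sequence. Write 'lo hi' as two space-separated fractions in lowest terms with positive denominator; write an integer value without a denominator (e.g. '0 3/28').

C = [0, 0, 1/3, 4/7, 13/21, 1]
j=0 picked index 2: u0 ∈ [0, 1/3)
j=1 picked index 2: u0 ∈ [-1/6, 1/6)
j=2 picked index 3: u0 ∈ [0, 5/21)
j=3 picked index 5: u0 ∈ [5/42, 1/2)
j=4 picked index 5: u0 ∈ [-1/21, 1/3)
j=5 picked index 5: u0 ∈ [-3/14, 1/6)
intersection: [5/42, 1/6)

5/42 1/6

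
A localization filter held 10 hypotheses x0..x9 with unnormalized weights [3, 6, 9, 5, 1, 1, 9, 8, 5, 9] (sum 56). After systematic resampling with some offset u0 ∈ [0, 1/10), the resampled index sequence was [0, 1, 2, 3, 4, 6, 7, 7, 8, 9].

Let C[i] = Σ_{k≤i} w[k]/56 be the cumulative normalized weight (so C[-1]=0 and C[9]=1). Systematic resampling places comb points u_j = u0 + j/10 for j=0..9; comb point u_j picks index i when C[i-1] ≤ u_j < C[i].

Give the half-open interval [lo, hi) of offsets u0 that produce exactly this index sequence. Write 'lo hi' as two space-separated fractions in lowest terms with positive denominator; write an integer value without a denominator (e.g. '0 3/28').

3/140 1/35

C = [3/56, 9/56, 9/28, 23/56, 3/7, 25/56, 17/28, 3/4, 47/56, 1]
j=0 picked index 0: u0 ∈ [0, 3/56)
j=1 picked index 1: u0 ∈ [-13/280, 17/280)
j=2 picked index 2: u0 ∈ [-11/280, 17/140)
j=3 picked index 3: u0 ∈ [3/140, 31/280)
j=4 picked index 4: u0 ∈ [3/280, 1/35)
j=5 picked index 6: u0 ∈ [-3/56, 3/28)
j=6 picked index 7: u0 ∈ [1/140, 3/20)
j=7 picked index 7: u0 ∈ [-13/140, 1/20)
j=8 picked index 8: u0 ∈ [-1/20, 11/280)
j=9 picked index 9: u0 ∈ [-17/280, 1/10)
intersection: [3/140, 1/35)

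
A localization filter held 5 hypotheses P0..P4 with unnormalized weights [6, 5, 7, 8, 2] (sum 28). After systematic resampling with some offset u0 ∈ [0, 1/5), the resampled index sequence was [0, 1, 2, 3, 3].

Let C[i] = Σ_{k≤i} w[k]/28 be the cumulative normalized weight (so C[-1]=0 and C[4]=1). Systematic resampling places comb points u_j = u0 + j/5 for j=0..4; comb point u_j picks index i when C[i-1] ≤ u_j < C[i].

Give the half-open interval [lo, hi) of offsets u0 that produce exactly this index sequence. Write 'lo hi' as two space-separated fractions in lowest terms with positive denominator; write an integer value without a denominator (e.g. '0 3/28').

3/70 9/70

C = [3/14, 11/28, 9/14, 13/14, 1]
j=0 picked index 0: u0 ∈ [0, 3/14)
j=1 picked index 1: u0 ∈ [1/70, 27/140)
j=2 picked index 2: u0 ∈ [-1/140, 17/70)
j=3 picked index 3: u0 ∈ [3/70, 23/70)
j=4 picked index 3: u0 ∈ [-11/70, 9/70)
intersection: [3/70, 9/70)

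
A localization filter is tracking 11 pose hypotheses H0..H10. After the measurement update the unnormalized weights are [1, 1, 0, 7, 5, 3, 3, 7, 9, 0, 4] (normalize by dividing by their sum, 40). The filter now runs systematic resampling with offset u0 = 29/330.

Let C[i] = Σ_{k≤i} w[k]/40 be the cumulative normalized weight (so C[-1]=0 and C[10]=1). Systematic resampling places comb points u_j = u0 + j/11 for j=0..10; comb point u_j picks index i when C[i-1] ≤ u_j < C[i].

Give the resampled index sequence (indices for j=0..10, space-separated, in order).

3 3 4 5 6 7 7 8 8 10 10

C = [1/40, 1/20, 1/20, 9/40, 7/20, 17/40, 1/2, 27/40, 9/10, 9/10, 1]
j=0: u_0=29/330 ∈ [1/20, 9/40) → index 3
j=1: u_1=59/330 ∈ [1/20, 9/40) → index 3
j=2: u_2=89/330 ∈ [9/40, 7/20) → index 4
j=3: u_3=119/330 ∈ [7/20, 17/40) → index 5
j=4: u_4=149/330 ∈ [17/40, 1/2) → index 6
j=5: u_5=179/330 ∈ [1/2, 27/40) → index 7
j=6: u_6=19/30 ∈ [1/2, 27/40) → index 7
j=7: u_7=239/330 ∈ [27/40, 9/10) → index 8
j=8: u_8=269/330 ∈ [27/40, 9/10) → index 8
j=9: u_9=299/330 ∈ [9/10, 1) → index 10
j=10: u_10=329/330 ∈ [9/10, 1) → index 10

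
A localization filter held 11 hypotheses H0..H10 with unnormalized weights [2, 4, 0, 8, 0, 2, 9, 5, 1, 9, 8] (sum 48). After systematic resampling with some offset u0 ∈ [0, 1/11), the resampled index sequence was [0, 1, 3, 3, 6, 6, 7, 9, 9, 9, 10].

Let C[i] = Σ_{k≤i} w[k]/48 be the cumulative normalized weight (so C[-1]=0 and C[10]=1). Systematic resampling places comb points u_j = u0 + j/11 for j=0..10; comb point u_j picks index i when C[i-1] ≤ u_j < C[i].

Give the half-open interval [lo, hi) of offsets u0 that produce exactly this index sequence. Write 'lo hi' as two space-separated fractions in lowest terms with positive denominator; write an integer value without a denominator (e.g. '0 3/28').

C = [1/24, 1/8, 1/8, 7/24, 7/24, 1/3, 25/48, 5/8, 31/48, 5/6, 1]
j=0 picked index 0: u0 ∈ [0, 1/24)
j=1 picked index 1: u0 ∈ [-13/264, 3/88)
j=2 picked index 3: u0 ∈ [-5/88, 29/264)
j=3 picked index 3: u0 ∈ [-13/88, 5/264)
j=4 picked index 6: u0 ∈ [-1/33, 83/528)
j=5 picked index 6: u0 ∈ [-4/33, 35/528)
j=6 picked index 7: u0 ∈ [-13/528, 7/88)
j=7 picked index 9: u0 ∈ [5/528, 13/66)
j=8 picked index 9: u0 ∈ [-43/528, 7/66)
j=9 picked index 9: u0 ∈ [-91/528, 1/66)
j=10 picked index 10: u0 ∈ [-5/66, 1/11)
intersection: [5/528, 1/66)

5/528 1/66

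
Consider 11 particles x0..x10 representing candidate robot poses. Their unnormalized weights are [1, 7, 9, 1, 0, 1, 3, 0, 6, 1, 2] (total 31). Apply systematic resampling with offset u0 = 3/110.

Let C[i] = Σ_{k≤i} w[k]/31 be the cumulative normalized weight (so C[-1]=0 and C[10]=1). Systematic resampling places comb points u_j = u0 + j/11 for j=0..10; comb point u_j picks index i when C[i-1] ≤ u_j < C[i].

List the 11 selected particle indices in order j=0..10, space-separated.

C = [1/31, 8/31, 17/31, 18/31, 18/31, 19/31, 22/31, 22/31, 28/31, 29/31, 1]
j=0: u_0=3/110 ∈ [0, 1/31) → index 0
j=1: u_1=13/110 ∈ [1/31, 8/31) → index 1
j=2: u_2=23/110 ∈ [1/31, 8/31) → index 1
j=3: u_3=3/10 ∈ [8/31, 17/31) → index 2
j=4: u_4=43/110 ∈ [8/31, 17/31) → index 2
j=5: u_5=53/110 ∈ [8/31, 17/31) → index 2
j=6: u_6=63/110 ∈ [17/31, 18/31) → index 3
j=7: u_7=73/110 ∈ [19/31, 22/31) → index 6
j=8: u_8=83/110 ∈ [22/31, 28/31) → index 8
j=9: u_9=93/110 ∈ [22/31, 28/31) → index 8
j=10: u_10=103/110 ∈ [29/31, 1) → index 10

0 1 1 2 2 2 3 6 8 8 10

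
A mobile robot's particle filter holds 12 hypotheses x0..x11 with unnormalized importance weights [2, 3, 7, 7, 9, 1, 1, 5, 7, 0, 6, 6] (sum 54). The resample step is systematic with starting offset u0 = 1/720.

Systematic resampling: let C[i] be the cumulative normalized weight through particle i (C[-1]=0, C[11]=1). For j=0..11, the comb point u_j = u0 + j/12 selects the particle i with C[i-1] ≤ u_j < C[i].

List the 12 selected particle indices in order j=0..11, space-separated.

C = [1/27, 5/54, 2/9, 19/54, 14/27, 29/54, 5/9, 35/54, 7/9, 7/9, 8/9, 1]
j=0: u_0=1/720 ∈ [0, 1/27) → index 0
j=1: u_1=61/720 ∈ [1/27, 5/54) → index 1
j=2: u_2=121/720 ∈ [5/54, 2/9) → index 2
j=3: u_3=181/720 ∈ [2/9, 19/54) → index 3
j=4: u_4=241/720 ∈ [2/9, 19/54) → index 3
j=5: u_5=301/720 ∈ [19/54, 14/27) → index 4
j=6: u_6=361/720 ∈ [19/54, 14/27) → index 4
j=7: u_7=421/720 ∈ [5/9, 35/54) → index 7
j=8: u_8=481/720 ∈ [35/54, 7/9) → index 8
j=9: u_9=541/720 ∈ [35/54, 7/9) → index 8
j=10: u_10=601/720 ∈ [7/9, 8/9) → index 10
j=11: u_11=661/720 ∈ [8/9, 1) → index 11

0 1 2 3 3 4 4 7 8 8 10 11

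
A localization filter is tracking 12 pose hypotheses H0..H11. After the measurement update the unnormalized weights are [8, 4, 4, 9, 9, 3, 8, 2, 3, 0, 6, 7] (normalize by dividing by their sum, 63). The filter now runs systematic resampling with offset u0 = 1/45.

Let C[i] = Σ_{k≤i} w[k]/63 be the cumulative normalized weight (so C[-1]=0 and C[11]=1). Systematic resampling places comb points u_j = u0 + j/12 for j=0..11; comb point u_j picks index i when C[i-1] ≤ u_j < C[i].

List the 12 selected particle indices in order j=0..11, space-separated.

0 0 1 3 3 4 4 6 6 8 10 11

C = [8/63, 4/21, 16/63, 25/63, 34/63, 37/63, 5/7, 47/63, 50/63, 50/63, 8/9, 1]
j=0: u_0=1/45 ∈ [0, 8/63) → index 0
j=1: u_1=19/180 ∈ [0, 8/63) → index 0
j=2: u_2=17/90 ∈ [8/63, 4/21) → index 1
j=3: u_3=49/180 ∈ [16/63, 25/63) → index 3
j=4: u_4=16/45 ∈ [16/63, 25/63) → index 3
j=5: u_5=79/180 ∈ [25/63, 34/63) → index 4
j=6: u_6=47/90 ∈ [25/63, 34/63) → index 4
j=7: u_7=109/180 ∈ [37/63, 5/7) → index 6
j=8: u_8=31/45 ∈ [37/63, 5/7) → index 6
j=9: u_9=139/180 ∈ [47/63, 50/63) → index 8
j=10: u_10=77/90 ∈ [50/63, 8/9) → index 10
j=11: u_11=169/180 ∈ [8/9, 1) → index 11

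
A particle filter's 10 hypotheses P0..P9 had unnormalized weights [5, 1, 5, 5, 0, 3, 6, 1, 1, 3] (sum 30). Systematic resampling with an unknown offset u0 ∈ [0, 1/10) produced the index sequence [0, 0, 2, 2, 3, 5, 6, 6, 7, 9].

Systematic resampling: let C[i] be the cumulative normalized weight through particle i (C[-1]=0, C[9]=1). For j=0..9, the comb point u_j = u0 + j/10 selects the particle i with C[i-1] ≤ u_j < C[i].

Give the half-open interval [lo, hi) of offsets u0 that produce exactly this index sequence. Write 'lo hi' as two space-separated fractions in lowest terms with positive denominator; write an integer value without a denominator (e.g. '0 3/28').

1/30 1/15

C = [1/6, 1/5, 11/30, 8/15, 8/15, 19/30, 5/6, 13/15, 9/10, 1]
j=0 picked index 0: u0 ∈ [0, 1/6)
j=1 picked index 0: u0 ∈ [-1/10, 1/15)
j=2 picked index 2: u0 ∈ [0, 1/6)
j=3 picked index 2: u0 ∈ [-1/10, 1/15)
j=4 picked index 3: u0 ∈ [-1/30, 2/15)
j=5 picked index 5: u0 ∈ [1/30, 2/15)
j=6 picked index 6: u0 ∈ [1/30, 7/30)
j=7 picked index 6: u0 ∈ [-1/15, 2/15)
j=8 picked index 7: u0 ∈ [1/30, 1/15)
j=9 picked index 9: u0 ∈ [0, 1/10)
intersection: [1/30, 1/15)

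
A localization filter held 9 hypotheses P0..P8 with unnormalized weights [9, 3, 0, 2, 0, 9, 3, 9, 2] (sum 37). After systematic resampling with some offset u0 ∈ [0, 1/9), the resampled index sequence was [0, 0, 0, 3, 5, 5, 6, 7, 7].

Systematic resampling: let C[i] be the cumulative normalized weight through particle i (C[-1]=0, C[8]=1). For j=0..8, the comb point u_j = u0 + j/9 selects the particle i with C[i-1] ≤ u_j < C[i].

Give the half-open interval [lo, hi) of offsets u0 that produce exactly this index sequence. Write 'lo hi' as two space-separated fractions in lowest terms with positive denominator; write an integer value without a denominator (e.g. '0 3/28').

C = [9/37, 12/37, 12/37, 14/37, 14/37, 23/37, 26/37, 35/37, 1]
j=0 picked index 0: u0 ∈ [0, 9/37)
j=1 picked index 0: u0 ∈ [-1/9, 44/333)
j=2 picked index 0: u0 ∈ [-2/9, 7/333)
j=3 picked index 3: u0 ∈ [-1/111, 5/111)
j=4 picked index 5: u0 ∈ [-22/333, 59/333)
j=5 picked index 5: u0 ∈ [-59/333, 22/333)
j=6 picked index 6: u0 ∈ [-5/111, 4/111)
j=7 picked index 7: u0 ∈ [-25/333, 56/333)
j=8 picked index 7: u0 ∈ [-62/333, 19/333)
intersection: [0, 7/333)

0 7/333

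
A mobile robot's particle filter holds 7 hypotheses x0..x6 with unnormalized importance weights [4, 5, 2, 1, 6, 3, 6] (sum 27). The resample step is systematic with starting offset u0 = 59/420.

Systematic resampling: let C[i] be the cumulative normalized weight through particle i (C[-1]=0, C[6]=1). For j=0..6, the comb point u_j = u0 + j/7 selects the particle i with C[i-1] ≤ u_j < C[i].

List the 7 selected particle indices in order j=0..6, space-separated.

C = [4/27, 1/3, 11/27, 4/9, 2/3, 7/9, 1]
j=0: u_0=59/420 ∈ [0, 4/27) → index 0
j=1: u_1=17/60 ∈ [4/27, 1/3) → index 1
j=2: u_2=179/420 ∈ [11/27, 4/9) → index 3
j=3: u_3=239/420 ∈ [4/9, 2/3) → index 4
j=4: u_4=299/420 ∈ [2/3, 7/9) → index 5
j=5: u_5=359/420 ∈ [7/9, 1) → index 6
j=6: u_6=419/420 ∈ [7/9, 1) → index 6

0 1 3 4 5 6 6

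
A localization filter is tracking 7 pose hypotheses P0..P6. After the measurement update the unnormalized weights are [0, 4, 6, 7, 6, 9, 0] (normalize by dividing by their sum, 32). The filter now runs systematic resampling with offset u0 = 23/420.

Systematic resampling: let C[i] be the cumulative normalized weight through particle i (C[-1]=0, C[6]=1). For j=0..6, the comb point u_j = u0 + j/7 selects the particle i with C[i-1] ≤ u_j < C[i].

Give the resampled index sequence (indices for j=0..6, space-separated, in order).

1 2 3 3 4 5 5

C = [0, 1/8, 5/16, 17/32, 23/32, 1, 1]
j=0: u_0=23/420 ∈ [0, 1/8) → index 1
j=1: u_1=83/420 ∈ [1/8, 5/16) → index 2
j=2: u_2=143/420 ∈ [5/16, 17/32) → index 3
j=3: u_3=29/60 ∈ [5/16, 17/32) → index 3
j=4: u_4=263/420 ∈ [17/32, 23/32) → index 4
j=5: u_5=323/420 ∈ [23/32, 1) → index 5
j=6: u_6=383/420 ∈ [23/32, 1) → index 5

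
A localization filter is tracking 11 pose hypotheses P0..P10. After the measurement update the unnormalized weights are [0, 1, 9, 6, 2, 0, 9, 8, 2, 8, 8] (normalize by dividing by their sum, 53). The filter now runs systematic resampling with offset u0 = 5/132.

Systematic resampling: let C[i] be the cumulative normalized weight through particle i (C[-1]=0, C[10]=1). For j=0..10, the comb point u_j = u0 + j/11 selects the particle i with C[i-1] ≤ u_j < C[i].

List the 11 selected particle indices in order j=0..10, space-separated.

2 2 3 4 6 6 7 8 9 10 10

C = [0, 1/53, 10/53, 16/53, 18/53, 18/53, 27/53, 35/53, 37/53, 45/53, 1]
j=0: u_0=5/132 ∈ [1/53, 10/53) → index 2
j=1: u_1=17/132 ∈ [1/53, 10/53) → index 2
j=2: u_2=29/132 ∈ [10/53, 16/53) → index 3
j=3: u_3=41/132 ∈ [16/53, 18/53) → index 4
j=4: u_4=53/132 ∈ [18/53, 27/53) → index 6
j=5: u_5=65/132 ∈ [18/53, 27/53) → index 6
j=6: u_6=7/12 ∈ [27/53, 35/53) → index 7
j=7: u_7=89/132 ∈ [35/53, 37/53) → index 8
j=8: u_8=101/132 ∈ [37/53, 45/53) → index 9
j=9: u_9=113/132 ∈ [45/53, 1) → index 10
j=10: u_10=125/132 ∈ [45/53, 1) → index 10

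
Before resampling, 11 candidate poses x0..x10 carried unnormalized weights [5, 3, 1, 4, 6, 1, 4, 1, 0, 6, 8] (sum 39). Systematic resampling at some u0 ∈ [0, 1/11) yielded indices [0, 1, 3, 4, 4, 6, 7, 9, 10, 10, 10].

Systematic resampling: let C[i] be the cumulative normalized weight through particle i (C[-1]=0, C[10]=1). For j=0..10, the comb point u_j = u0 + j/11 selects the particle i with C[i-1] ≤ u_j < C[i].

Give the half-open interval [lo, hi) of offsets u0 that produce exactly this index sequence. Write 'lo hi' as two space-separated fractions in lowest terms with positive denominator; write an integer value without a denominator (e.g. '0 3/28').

10/143 1/11

C = [5/39, 8/39, 3/13, 1/3, 19/39, 20/39, 8/13, 25/39, 25/39, 31/39, 1]
j=0 picked index 0: u0 ∈ [0, 5/39)
j=1 picked index 1: u0 ∈ [16/429, 49/429)
j=2 picked index 3: u0 ∈ [7/143, 5/33)
j=3 picked index 4: u0 ∈ [2/33, 92/429)
j=4 picked index 4: u0 ∈ [-1/33, 53/429)
j=5 picked index 6: u0 ∈ [25/429, 23/143)
j=6 picked index 7: u0 ∈ [10/143, 41/429)
j=7 picked index 9: u0 ∈ [2/429, 68/429)
j=8 picked index 10: u0 ∈ [29/429, 3/11)
j=9 picked index 10: u0 ∈ [-10/429, 2/11)
j=10 picked index 10: u0 ∈ [-49/429, 1/11)
intersection: [10/143, 1/11)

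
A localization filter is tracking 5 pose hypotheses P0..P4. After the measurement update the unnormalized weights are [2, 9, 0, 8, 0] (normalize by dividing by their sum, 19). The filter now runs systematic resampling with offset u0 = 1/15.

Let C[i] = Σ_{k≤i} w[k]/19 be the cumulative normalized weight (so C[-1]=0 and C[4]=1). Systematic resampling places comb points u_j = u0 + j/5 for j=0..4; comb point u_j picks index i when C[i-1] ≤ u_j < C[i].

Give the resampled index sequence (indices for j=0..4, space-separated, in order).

0 1 1 3 3

C = [2/19, 11/19, 11/19, 1, 1]
j=0: u_0=1/15 ∈ [0, 2/19) → index 0
j=1: u_1=4/15 ∈ [2/19, 11/19) → index 1
j=2: u_2=7/15 ∈ [2/19, 11/19) → index 1
j=3: u_3=2/3 ∈ [11/19, 1) → index 3
j=4: u_4=13/15 ∈ [11/19, 1) → index 3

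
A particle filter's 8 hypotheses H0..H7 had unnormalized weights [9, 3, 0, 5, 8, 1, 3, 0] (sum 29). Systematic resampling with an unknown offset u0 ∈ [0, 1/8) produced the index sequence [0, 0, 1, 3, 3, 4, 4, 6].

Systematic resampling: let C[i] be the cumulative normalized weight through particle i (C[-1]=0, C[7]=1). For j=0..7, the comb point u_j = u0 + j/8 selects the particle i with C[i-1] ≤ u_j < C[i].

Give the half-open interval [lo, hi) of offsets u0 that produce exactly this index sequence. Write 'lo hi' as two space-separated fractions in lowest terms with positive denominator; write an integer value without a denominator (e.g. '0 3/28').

7/116 5/58

C = [9/29, 12/29, 12/29, 17/29, 25/29, 26/29, 1, 1]
j=0 picked index 0: u0 ∈ [0, 9/29)
j=1 picked index 0: u0 ∈ [-1/8, 43/232)
j=2 picked index 1: u0 ∈ [7/116, 19/116)
j=3 picked index 3: u0 ∈ [9/232, 49/232)
j=4 picked index 3: u0 ∈ [-5/58, 5/58)
j=5 picked index 4: u0 ∈ [-9/232, 55/232)
j=6 picked index 4: u0 ∈ [-19/116, 13/116)
j=7 picked index 6: u0 ∈ [5/232, 1/8)
intersection: [7/116, 5/58)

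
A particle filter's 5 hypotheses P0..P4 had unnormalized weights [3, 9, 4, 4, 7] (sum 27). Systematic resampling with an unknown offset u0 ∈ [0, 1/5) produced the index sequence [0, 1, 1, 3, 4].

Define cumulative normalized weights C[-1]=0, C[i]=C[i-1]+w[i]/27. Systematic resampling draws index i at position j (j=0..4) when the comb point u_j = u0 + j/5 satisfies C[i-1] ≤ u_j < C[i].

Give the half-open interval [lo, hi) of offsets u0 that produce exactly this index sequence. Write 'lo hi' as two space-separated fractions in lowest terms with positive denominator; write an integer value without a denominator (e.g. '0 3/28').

C = [1/9, 4/9, 16/27, 20/27, 1]
j=0 picked index 0: u0 ∈ [0, 1/9)
j=1 picked index 1: u0 ∈ [-4/45, 11/45)
j=2 picked index 1: u0 ∈ [-13/45, 2/45)
j=3 picked index 3: u0 ∈ [-1/135, 19/135)
j=4 picked index 4: u0 ∈ [-8/135, 1/5)
intersection: [0, 2/45)

0 2/45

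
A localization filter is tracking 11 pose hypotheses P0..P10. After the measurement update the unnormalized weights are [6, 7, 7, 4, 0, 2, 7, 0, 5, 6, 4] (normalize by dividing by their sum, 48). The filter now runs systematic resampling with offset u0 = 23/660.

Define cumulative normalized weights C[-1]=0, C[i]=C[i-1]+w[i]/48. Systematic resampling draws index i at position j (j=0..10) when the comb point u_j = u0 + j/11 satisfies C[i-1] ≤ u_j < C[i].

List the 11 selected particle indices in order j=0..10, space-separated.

C = [1/8, 13/48, 5/12, 1/2, 1/2, 13/24, 11/16, 11/16, 19/24, 11/12, 1]
j=0: u_0=23/660 ∈ [0, 1/8) → index 0
j=1: u_1=83/660 ∈ [1/8, 13/48) → index 1
j=2: u_2=13/60 ∈ [1/8, 13/48) → index 1
j=3: u_3=203/660 ∈ [13/48, 5/12) → index 2
j=4: u_4=263/660 ∈ [13/48, 5/12) → index 2
j=5: u_5=323/660 ∈ [5/12, 1/2) → index 3
j=6: u_6=383/660 ∈ [13/24, 11/16) → index 6
j=7: u_7=443/660 ∈ [13/24, 11/16) → index 6
j=8: u_8=503/660 ∈ [11/16, 19/24) → index 8
j=9: u_9=563/660 ∈ [19/24, 11/12) → index 9
j=10: u_10=623/660 ∈ [11/12, 1) → index 10

0 1 1 2 2 3 6 6 8 9 10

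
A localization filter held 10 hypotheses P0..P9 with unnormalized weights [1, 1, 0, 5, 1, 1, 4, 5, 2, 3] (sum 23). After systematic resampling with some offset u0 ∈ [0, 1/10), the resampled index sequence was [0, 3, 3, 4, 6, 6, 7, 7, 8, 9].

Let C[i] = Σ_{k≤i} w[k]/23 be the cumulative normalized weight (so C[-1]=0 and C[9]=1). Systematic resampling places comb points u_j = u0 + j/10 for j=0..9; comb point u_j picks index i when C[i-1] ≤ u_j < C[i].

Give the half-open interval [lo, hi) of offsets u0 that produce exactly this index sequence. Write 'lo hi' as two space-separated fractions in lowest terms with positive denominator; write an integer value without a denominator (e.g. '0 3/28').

C = [1/23, 2/23, 2/23, 7/23, 8/23, 9/23, 13/23, 18/23, 20/23, 1]
j=0 picked index 0: u0 ∈ [0, 1/23)
j=1 picked index 3: u0 ∈ [-3/230, 47/230)
j=2 picked index 3: u0 ∈ [-13/115, 12/115)
j=3 picked index 4: u0 ∈ [1/230, 11/230)
j=4 picked index 6: u0 ∈ [-1/115, 19/115)
j=5 picked index 6: u0 ∈ [-5/46, 3/46)
j=6 picked index 7: u0 ∈ [-4/115, 21/115)
j=7 picked index 7: u0 ∈ [-31/230, 19/230)
j=8 picked index 8: u0 ∈ [-2/115, 8/115)
j=9 picked index 9: u0 ∈ [-7/230, 1/10)
intersection: [1/230, 1/23)

1/230 1/23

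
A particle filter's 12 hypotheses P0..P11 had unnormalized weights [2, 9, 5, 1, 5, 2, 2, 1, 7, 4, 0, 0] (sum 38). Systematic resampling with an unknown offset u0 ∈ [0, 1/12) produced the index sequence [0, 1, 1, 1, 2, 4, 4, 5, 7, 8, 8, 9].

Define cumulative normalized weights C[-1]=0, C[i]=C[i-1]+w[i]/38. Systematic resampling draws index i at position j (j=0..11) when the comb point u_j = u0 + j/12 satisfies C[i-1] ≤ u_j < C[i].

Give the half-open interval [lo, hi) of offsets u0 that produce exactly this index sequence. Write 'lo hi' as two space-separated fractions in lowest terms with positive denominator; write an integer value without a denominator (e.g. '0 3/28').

C = [1/19, 11/38, 8/19, 17/38, 11/19, 12/19, 13/19, 27/38, 17/19, 1, 1, 1]
j=0 picked index 0: u0 ∈ [0, 1/19)
j=1 picked index 1: u0 ∈ [-7/228, 47/228)
j=2 picked index 1: u0 ∈ [-13/114, 7/57)
j=3 picked index 1: u0 ∈ [-15/76, 3/76)
j=4 picked index 2: u0 ∈ [-5/114, 5/57)
j=5 picked index 4: u0 ∈ [7/228, 37/228)
j=6 picked index 4: u0 ∈ [-1/19, 3/38)
j=7 picked index 5: u0 ∈ [-1/228, 11/228)
j=8 picked index 7: u0 ∈ [1/57, 5/114)
j=9 picked index 8: u0 ∈ [-3/76, 11/76)
j=10 picked index 8: u0 ∈ [-7/57, 7/114)
j=11 picked index 9: u0 ∈ [-5/228, 1/12)
intersection: [7/228, 3/76)

7/228 3/76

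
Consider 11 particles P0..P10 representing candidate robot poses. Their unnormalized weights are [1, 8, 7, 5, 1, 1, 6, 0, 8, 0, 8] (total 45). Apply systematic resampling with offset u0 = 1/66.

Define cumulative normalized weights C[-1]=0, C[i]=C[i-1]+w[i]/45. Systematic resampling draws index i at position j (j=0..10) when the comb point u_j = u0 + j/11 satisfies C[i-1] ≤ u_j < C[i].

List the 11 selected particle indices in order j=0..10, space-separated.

0 1 1 2 3 4 6 8 8 10 10

C = [1/45, 1/5, 16/45, 7/15, 22/45, 23/45, 29/45, 29/45, 37/45, 37/45, 1]
j=0: u_0=1/66 ∈ [0, 1/45) → index 0
j=1: u_1=7/66 ∈ [1/45, 1/5) → index 1
j=2: u_2=13/66 ∈ [1/45, 1/5) → index 1
j=3: u_3=19/66 ∈ [1/5, 16/45) → index 2
j=4: u_4=25/66 ∈ [16/45, 7/15) → index 3
j=5: u_5=31/66 ∈ [7/15, 22/45) → index 4
j=6: u_6=37/66 ∈ [23/45, 29/45) → index 6
j=7: u_7=43/66 ∈ [29/45, 37/45) → index 8
j=8: u_8=49/66 ∈ [29/45, 37/45) → index 8
j=9: u_9=5/6 ∈ [37/45, 1) → index 10
j=10: u_10=61/66 ∈ [37/45, 1) → index 10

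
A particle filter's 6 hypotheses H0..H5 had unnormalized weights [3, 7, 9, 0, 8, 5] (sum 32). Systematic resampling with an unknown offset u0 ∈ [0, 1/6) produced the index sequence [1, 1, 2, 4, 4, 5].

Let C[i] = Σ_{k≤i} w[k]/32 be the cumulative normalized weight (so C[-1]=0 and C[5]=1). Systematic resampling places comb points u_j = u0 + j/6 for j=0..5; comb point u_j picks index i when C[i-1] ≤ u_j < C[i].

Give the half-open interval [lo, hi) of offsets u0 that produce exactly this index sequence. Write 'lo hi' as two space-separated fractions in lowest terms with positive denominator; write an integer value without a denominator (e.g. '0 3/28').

3/32 7/48

C = [3/32, 5/16, 19/32, 19/32, 27/32, 1]
j=0 picked index 1: u0 ∈ [3/32, 5/16)
j=1 picked index 1: u0 ∈ [-7/96, 7/48)
j=2 picked index 2: u0 ∈ [-1/48, 25/96)
j=3 picked index 4: u0 ∈ [3/32, 11/32)
j=4 picked index 4: u0 ∈ [-7/96, 17/96)
j=5 picked index 5: u0 ∈ [1/96, 1/6)
intersection: [3/32, 7/48)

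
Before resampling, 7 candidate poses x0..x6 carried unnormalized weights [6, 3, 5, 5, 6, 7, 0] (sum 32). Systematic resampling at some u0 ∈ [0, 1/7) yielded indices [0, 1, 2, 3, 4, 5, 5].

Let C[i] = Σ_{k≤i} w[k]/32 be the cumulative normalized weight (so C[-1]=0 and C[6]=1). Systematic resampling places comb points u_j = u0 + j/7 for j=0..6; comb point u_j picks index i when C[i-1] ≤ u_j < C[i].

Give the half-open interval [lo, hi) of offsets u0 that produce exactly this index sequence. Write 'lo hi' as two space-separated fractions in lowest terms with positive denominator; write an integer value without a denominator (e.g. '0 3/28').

C = [3/16, 9/32, 7/16, 19/32, 25/32, 1, 1]
j=0 picked index 0: u0 ∈ [0, 3/16)
j=1 picked index 1: u0 ∈ [5/112, 31/224)
j=2 picked index 2: u0 ∈ [-1/224, 17/112)
j=3 picked index 3: u0 ∈ [1/112, 37/224)
j=4 picked index 4: u0 ∈ [5/224, 47/224)
j=5 picked index 5: u0 ∈ [15/224, 2/7)
j=6 picked index 5: u0 ∈ [-17/224, 1/7)
intersection: [15/224, 31/224)

15/224 31/224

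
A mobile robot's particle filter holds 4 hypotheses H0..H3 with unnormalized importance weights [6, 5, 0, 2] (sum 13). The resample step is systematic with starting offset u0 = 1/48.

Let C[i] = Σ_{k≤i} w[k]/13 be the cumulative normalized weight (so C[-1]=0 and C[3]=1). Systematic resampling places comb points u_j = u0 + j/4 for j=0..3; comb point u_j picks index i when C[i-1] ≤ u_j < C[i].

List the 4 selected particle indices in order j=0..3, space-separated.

0 0 1 1

C = [6/13, 11/13, 11/13, 1]
j=0: u_0=1/48 ∈ [0, 6/13) → index 0
j=1: u_1=13/48 ∈ [0, 6/13) → index 0
j=2: u_2=25/48 ∈ [6/13, 11/13) → index 1
j=3: u_3=37/48 ∈ [6/13, 11/13) → index 1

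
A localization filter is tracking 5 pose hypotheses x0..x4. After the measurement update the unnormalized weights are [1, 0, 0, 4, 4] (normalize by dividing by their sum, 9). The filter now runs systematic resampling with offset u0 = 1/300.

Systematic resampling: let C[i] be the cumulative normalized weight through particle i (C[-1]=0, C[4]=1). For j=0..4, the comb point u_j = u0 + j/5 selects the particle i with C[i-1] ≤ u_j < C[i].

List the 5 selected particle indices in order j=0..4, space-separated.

C = [1/9, 1/9, 1/9, 5/9, 1]
j=0: u_0=1/300 ∈ [0, 1/9) → index 0
j=1: u_1=61/300 ∈ [1/9, 5/9) → index 3
j=2: u_2=121/300 ∈ [1/9, 5/9) → index 3
j=3: u_3=181/300 ∈ [5/9, 1) → index 4
j=4: u_4=241/300 ∈ [5/9, 1) → index 4

0 3 3 4 4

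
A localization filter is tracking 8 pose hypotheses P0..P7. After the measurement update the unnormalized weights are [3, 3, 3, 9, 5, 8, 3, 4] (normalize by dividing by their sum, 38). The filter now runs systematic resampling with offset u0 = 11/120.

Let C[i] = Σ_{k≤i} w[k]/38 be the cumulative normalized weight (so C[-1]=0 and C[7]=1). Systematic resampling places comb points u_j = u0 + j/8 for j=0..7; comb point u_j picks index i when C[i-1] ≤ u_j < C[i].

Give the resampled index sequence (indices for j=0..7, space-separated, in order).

1 2 3 3 4 5 6 7

C = [3/38, 3/19, 9/38, 9/19, 23/38, 31/38, 17/19, 1]
j=0: u_0=11/120 ∈ [3/38, 3/19) → index 1
j=1: u_1=13/60 ∈ [3/19, 9/38) → index 2
j=2: u_2=41/120 ∈ [9/38, 9/19) → index 3
j=3: u_3=7/15 ∈ [9/38, 9/19) → index 3
j=4: u_4=71/120 ∈ [9/19, 23/38) → index 4
j=5: u_5=43/60 ∈ [23/38, 31/38) → index 5
j=6: u_6=101/120 ∈ [31/38, 17/19) → index 6
j=7: u_7=29/30 ∈ [17/19, 1) → index 7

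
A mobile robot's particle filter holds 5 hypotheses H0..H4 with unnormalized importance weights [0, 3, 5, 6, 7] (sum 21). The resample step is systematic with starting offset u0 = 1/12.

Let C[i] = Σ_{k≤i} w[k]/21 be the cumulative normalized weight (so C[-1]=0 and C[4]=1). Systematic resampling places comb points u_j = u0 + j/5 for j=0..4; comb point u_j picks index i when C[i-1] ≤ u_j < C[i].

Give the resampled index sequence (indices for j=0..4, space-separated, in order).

C = [0, 1/7, 8/21, 2/3, 1]
j=0: u_0=1/12 ∈ [0, 1/7) → index 1
j=1: u_1=17/60 ∈ [1/7, 8/21) → index 2
j=2: u_2=29/60 ∈ [8/21, 2/3) → index 3
j=3: u_3=41/60 ∈ [2/3, 1) → index 4
j=4: u_4=53/60 ∈ [2/3, 1) → index 4

1 2 3 4 4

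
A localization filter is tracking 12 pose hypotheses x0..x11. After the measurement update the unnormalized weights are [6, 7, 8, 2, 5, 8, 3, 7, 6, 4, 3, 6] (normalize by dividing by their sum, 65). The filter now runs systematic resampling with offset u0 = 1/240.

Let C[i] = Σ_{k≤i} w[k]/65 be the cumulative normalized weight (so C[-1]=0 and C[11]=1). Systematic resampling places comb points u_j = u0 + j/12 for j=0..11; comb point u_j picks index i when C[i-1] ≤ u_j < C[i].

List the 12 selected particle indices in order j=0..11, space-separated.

0 0 1 2 3 4 5 6 7 8 9 11

C = [6/65, 1/5, 21/65, 23/65, 28/65, 36/65, 3/5, 46/65, 4/5, 56/65, 59/65, 1]
j=0: u_0=1/240 ∈ [0, 6/65) → index 0
j=1: u_1=7/80 ∈ [0, 6/65) → index 0
j=2: u_2=41/240 ∈ [6/65, 1/5) → index 1
j=3: u_3=61/240 ∈ [1/5, 21/65) → index 2
j=4: u_4=27/80 ∈ [21/65, 23/65) → index 3
j=5: u_5=101/240 ∈ [23/65, 28/65) → index 4
j=6: u_6=121/240 ∈ [28/65, 36/65) → index 5
j=7: u_7=47/80 ∈ [36/65, 3/5) → index 6
j=8: u_8=161/240 ∈ [3/5, 46/65) → index 7
j=9: u_9=181/240 ∈ [46/65, 4/5) → index 8
j=10: u_10=67/80 ∈ [4/5, 56/65) → index 9
j=11: u_11=221/240 ∈ [59/65, 1) → index 11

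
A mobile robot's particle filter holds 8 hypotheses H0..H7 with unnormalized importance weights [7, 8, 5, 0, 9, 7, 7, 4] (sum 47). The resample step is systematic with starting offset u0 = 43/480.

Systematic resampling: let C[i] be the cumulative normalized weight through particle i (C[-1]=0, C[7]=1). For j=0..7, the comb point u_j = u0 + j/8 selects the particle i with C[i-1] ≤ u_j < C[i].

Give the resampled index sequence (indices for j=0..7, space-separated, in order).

0 1 2 4 4 5 6 7

C = [7/47, 15/47, 20/47, 20/47, 29/47, 36/47, 43/47, 1]
j=0: u_0=43/480 ∈ [0, 7/47) → index 0
j=1: u_1=103/480 ∈ [7/47, 15/47) → index 1
j=2: u_2=163/480 ∈ [15/47, 20/47) → index 2
j=3: u_3=223/480 ∈ [20/47, 29/47) → index 4
j=4: u_4=283/480 ∈ [20/47, 29/47) → index 4
j=5: u_5=343/480 ∈ [29/47, 36/47) → index 5
j=6: u_6=403/480 ∈ [36/47, 43/47) → index 6
j=7: u_7=463/480 ∈ [43/47, 1) → index 7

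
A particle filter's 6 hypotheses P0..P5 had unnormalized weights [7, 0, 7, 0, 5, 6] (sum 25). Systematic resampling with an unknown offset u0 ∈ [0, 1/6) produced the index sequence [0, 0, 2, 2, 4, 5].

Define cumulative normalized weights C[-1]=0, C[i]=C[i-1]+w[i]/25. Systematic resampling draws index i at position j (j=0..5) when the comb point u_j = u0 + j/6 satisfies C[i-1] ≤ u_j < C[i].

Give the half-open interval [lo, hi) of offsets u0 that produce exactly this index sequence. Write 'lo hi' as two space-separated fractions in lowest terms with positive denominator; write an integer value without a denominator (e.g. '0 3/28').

C = [7/25, 7/25, 14/25, 14/25, 19/25, 1]
j=0 picked index 0: u0 ∈ [0, 7/25)
j=1 picked index 0: u0 ∈ [-1/6, 17/150)
j=2 picked index 2: u0 ∈ [-4/75, 17/75)
j=3 picked index 2: u0 ∈ [-11/50, 3/50)
j=4 picked index 4: u0 ∈ [-8/75, 7/75)
j=5 picked index 5: u0 ∈ [-11/150, 1/6)
intersection: [0, 3/50)

0 3/50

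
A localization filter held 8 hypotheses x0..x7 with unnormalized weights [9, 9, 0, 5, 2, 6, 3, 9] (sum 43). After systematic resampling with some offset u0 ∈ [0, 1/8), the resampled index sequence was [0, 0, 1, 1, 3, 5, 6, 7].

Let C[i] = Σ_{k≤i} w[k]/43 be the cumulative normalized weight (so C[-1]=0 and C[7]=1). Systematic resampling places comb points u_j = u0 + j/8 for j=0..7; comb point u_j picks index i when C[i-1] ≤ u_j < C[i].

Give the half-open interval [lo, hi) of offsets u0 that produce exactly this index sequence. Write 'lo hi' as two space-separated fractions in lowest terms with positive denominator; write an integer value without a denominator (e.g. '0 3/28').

0 3/86

C = [9/43, 18/43, 18/43, 23/43, 25/43, 31/43, 34/43, 1]
j=0 picked index 0: u0 ∈ [0, 9/43)
j=1 picked index 0: u0 ∈ [-1/8, 29/344)
j=2 picked index 1: u0 ∈ [-7/172, 29/172)
j=3 picked index 1: u0 ∈ [-57/344, 15/344)
j=4 picked index 3: u0 ∈ [-7/86, 3/86)
j=5 picked index 5: u0 ∈ [-15/344, 33/344)
j=6 picked index 6: u0 ∈ [-5/172, 7/172)
j=7 picked index 7: u0 ∈ [-29/344, 1/8)
intersection: [0, 3/86)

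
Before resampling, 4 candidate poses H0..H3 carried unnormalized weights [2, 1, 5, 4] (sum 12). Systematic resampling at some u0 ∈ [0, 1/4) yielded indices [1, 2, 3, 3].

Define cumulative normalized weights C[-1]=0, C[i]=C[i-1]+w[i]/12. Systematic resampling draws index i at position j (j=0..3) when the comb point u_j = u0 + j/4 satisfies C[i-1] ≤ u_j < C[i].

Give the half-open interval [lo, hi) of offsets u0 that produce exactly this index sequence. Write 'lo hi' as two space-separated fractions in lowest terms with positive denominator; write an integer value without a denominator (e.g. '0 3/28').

C = [1/6, 1/4, 2/3, 1]
j=0 picked index 1: u0 ∈ [1/6, 1/4)
j=1 picked index 2: u0 ∈ [0, 5/12)
j=2 picked index 3: u0 ∈ [1/6, 1/2)
j=3 picked index 3: u0 ∈ [-1/12, 1/4)
intersection: [1/6, 1/4)

1/6 1/4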